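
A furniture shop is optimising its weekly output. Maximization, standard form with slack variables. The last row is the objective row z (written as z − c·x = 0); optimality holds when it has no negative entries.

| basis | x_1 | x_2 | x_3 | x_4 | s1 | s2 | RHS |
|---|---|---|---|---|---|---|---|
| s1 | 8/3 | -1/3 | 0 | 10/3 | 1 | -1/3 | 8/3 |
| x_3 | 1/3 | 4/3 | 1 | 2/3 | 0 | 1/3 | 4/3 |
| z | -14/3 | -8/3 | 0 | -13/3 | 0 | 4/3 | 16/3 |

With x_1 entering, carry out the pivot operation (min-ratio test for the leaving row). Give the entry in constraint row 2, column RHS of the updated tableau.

Ratio test on column x_1 — row 1: (8/3)/(8/3) = 1; row 2: (4/3)/(1/3) = 4. Minimum is 1 at row 1 (s1 leaves); pivot element 8/3.
Divide row 1 by 8/3; eliminate column x_1 from the other rows.
Row 2 update in column RHS: 4/3 − (1/3)·1 = 1.

1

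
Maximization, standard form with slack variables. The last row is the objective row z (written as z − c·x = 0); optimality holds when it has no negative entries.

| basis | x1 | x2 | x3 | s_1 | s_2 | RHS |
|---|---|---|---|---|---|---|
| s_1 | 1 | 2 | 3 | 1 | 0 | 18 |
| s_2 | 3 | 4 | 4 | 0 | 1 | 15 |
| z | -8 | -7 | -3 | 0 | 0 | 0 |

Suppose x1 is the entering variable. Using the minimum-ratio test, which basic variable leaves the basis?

Column x1 entries and ratios — s_1: 18/1 = 18; s_2: 15/3 = 5.
Smallest ratio is 5 in the row of s_2, so s_2 leaves.

s_2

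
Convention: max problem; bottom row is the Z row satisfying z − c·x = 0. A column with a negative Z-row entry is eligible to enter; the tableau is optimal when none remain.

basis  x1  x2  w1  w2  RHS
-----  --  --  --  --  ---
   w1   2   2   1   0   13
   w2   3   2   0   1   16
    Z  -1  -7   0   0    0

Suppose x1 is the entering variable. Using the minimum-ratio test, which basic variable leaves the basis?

w2

Column x1 entries and ratios — w1: 13/2 = 13/2; w2: 16/3 = 16/3.
Smallest ratio is 16/3 in the row of w2, so w2 leaves.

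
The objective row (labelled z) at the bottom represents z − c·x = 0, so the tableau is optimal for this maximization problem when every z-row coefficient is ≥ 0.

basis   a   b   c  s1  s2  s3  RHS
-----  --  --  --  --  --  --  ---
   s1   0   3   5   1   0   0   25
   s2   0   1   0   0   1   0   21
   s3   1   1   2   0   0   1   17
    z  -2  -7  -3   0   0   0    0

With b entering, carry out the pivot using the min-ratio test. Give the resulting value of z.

Ratio test on column b — row 1: 25/3 = 25/3; row 2: 21/1 = 21; row 3: 17/1 = 17. Minimum is 25/3 at row 1 (s1 leaves); pivot element 3.
Pivot on row 1; the z-row RHS becomes 0 − (-7)·(25/3) = 175/3.

175/3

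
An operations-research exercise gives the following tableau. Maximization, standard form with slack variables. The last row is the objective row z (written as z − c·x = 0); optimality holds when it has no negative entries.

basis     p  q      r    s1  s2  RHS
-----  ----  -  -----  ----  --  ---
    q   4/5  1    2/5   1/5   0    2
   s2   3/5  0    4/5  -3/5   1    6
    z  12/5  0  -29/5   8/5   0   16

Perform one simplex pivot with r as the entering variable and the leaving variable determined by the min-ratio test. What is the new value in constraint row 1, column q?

Ratio test on column r — row 1: 2/(2/5) = 5; row 2: 6/(4/5) = 15/2. Minimum is 5 at row 1 (q leaves); pivot element 2/5.
Divide row 1 by 2/5; eliminate column r from the other rows.
In the new row 1, the q entry is the old entry divided by the pivot: 1/(2/5) = 5/2.

5/2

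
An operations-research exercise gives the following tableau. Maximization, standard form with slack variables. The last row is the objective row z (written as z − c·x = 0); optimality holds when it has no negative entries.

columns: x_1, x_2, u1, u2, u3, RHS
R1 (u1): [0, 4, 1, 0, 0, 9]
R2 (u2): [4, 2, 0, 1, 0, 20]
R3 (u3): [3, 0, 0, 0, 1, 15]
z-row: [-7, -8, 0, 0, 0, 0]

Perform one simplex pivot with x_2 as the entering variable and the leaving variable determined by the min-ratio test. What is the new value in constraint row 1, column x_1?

Ratio test on column x_2 — row 1: 9/4 = 9/4; row 2: 20/2 = 10; row 3: entry 0 ≤ 0. Minimum is 9/4 at row 1 (u1 leaves); pivot element 4.
Divide row 1 by 4; eliminate column x_2 from the other rows.
In the new row 1, the x_1 entry is the old entry divided by the pivot: 0/4 = 0.

0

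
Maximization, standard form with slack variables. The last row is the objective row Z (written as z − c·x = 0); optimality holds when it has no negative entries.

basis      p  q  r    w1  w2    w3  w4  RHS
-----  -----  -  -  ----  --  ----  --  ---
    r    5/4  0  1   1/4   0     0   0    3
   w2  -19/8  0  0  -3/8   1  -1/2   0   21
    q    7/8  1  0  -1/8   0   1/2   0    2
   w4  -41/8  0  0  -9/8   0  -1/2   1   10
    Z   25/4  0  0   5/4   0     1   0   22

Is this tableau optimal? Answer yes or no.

Every Z-row coefficient is ≥ 0, so the tableau is optimal.

yes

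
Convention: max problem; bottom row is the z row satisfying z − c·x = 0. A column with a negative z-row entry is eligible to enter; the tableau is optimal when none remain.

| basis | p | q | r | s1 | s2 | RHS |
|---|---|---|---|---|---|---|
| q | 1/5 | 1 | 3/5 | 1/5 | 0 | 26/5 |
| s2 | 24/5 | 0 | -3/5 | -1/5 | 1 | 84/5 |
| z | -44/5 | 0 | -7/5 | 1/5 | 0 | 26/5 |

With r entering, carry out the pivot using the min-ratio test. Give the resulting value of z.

Ratio test on column r — row 1: (26/5)/(3/5) = 26/3; row 2: entry -3/5 ≤ 0. Minimum is 26/3 at row 1 (q leaves); pivot element 3/5.
Pivot on row 1; the z-row RHS becomes 26/5 − (-7/5)·(26/3) = 52/3.

52/3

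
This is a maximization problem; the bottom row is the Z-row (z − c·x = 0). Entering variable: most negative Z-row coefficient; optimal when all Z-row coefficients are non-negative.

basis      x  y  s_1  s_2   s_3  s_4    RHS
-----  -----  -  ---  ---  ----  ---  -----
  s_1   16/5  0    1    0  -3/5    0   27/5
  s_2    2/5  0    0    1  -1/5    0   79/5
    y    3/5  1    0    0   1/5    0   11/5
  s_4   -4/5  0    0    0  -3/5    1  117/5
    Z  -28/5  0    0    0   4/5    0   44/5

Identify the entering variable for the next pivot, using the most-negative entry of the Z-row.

x

Negative Z-row entries: x: -28/5.
The most negative is -28/5 in column x, so x enters.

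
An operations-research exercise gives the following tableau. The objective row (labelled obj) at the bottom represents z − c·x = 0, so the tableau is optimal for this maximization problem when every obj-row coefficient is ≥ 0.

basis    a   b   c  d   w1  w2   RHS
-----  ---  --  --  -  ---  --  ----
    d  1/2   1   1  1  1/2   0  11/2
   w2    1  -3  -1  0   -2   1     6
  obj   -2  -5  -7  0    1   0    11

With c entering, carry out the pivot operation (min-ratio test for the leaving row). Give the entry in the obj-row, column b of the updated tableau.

2

Ratio test on column c — row 1: (11/2)/1 = 11/2; row 2: entry -1 ≤ 0. Minimum is 11/2 at row 1 (d leaves); pivot element 1.
Divide row 1 by 1; eliminate column c from the other rows.
obj-row update in column b: -5 − (-7)·1 = 2.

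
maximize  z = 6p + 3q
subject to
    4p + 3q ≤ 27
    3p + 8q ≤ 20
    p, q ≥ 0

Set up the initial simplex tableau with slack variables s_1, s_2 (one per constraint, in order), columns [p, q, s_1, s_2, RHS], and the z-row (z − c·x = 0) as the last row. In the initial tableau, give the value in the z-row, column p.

The z-row carries the negated objective coefficients: the p entry is -6.

-6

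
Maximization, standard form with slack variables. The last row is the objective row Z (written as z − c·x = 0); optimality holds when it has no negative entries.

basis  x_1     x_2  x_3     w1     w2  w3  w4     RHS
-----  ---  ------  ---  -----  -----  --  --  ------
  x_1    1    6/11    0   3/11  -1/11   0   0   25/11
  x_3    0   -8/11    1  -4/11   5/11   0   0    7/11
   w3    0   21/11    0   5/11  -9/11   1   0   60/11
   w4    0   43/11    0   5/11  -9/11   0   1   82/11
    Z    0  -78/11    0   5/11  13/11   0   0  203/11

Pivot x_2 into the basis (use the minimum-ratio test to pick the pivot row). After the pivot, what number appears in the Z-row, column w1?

55/43

Ratio test on column x_2 — row 1: (25/11)/(6/11) = 25/6; row 2: entry -8/11 ≤ 0; row 3: (60/11)/(21/11) = 20/7; row 4: (82/11)/(43/11) = 82/43. Minimum is 82/43 at row 4 (w4 leaves); pivot element 43/11.
Divide row 4 by 43/11; eliminate column x_2 from the other rows.
Z-row update in column w1: 5/11 − (-78/11)·(5/43) = 55/43.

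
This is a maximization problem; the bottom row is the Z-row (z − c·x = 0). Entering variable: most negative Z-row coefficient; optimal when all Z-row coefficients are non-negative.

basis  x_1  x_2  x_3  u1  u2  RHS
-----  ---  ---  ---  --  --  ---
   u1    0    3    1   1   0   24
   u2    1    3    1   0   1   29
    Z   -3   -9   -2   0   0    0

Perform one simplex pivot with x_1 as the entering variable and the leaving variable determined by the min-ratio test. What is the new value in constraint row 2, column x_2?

Ratio test on column x_1 — row 1: entry 0 ≤ 0; row 2: 29/1 = 29. Minimum is 29 at row 2 (u2 leaves); pivot element 1.
Divide row 2 by 1; eliminate column x_1 from the other rows.
In the new row 2, the x_2 entry is the old entry divided by the pivot: 3/1 = 3.

3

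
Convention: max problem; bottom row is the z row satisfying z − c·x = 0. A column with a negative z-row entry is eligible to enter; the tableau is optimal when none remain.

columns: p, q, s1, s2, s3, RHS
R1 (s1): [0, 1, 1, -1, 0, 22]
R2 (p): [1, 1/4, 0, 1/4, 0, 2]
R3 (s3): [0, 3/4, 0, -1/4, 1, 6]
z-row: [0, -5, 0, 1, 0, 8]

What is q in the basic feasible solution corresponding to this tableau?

0

q is not in the basis, so in the current basic feasible solution q = 0.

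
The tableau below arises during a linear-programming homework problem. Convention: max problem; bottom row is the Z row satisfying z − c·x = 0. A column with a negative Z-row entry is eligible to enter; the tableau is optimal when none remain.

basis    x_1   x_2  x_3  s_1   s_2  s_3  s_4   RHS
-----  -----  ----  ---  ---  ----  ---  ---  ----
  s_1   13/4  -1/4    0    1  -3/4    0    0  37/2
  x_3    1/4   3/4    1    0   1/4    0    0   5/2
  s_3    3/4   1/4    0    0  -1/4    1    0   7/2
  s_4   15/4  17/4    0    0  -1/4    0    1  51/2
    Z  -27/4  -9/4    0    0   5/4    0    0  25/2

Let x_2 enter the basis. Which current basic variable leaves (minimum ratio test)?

Column x_2 entries and ratios — s_1: -1/4 ≤ 0, skip; x_3: (5/2)/(3/4) = 10/3; s_3: (7/2)/(1/4) = 14; s_4: (51/2)/(17/4) = 6.
Smallest ratio is 10/3 in the row of x_3, so x_3 leaves.

x_3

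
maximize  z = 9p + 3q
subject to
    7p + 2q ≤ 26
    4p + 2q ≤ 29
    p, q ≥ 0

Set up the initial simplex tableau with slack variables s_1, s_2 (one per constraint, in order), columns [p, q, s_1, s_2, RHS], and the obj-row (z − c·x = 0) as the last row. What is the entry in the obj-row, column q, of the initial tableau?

The obj-row carries the negated objective coefficients: the q entry is -3.

-3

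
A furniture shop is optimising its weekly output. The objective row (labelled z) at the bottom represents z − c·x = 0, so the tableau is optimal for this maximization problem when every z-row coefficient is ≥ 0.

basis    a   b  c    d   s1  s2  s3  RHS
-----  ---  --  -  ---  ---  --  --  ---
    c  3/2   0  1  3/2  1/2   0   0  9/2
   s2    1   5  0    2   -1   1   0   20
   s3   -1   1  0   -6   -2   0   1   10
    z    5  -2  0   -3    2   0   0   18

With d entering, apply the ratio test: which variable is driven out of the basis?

c

Column d entries and ratios — c: (9/2)/(3/2) = 3; s2: 20/2 = 10; s3: -6 ≤ 0, skip.
Smallest ratio is 3 in the row of c, so c leaves.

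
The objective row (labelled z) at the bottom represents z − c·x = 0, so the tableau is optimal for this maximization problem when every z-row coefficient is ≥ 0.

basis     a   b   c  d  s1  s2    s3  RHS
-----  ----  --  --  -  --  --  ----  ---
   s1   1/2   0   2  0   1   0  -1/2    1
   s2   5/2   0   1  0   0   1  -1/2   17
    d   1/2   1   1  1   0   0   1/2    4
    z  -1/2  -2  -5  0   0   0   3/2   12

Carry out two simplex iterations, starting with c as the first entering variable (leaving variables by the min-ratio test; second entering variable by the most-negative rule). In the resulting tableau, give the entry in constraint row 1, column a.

Ratio test on column c — row 1: 1/2 = 1/2; row 2: 17/1 = 17; row 3: 4/1 = 4. Minimum is 1/2 at row 1 (s1 leaves); pivot element 2.
Divide row 1 by 2; eliminate column c from the other rows.
Second iteration: most negative z-row entry is -2 in column b, so b enters.
Ratio test on column b — row 1: entry 0 ≤ 0; row 2: entry 0 ≤ 0; row 3: (7/2)/1 = 7/2. Minimum is 7/2 at row 3 (d leaves); pivot element 1.
Divide row 3 by 1; eliminate column b from the other rows.
After both pivots, the entry at constraint row 1, column a is 1/4.

1/4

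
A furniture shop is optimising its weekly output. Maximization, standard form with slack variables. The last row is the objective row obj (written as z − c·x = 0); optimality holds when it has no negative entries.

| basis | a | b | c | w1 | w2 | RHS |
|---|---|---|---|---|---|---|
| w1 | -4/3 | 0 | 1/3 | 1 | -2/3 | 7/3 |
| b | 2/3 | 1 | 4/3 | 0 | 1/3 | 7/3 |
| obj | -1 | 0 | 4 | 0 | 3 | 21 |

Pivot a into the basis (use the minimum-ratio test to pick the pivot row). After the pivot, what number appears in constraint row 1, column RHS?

7

Ratio test on column a — row 1: entry -4/3 ≤ 0; row 2: (7/3)/(2/3) = 7/2. Minimum is 7/2 at row 2 (b leaves); pivot element 2/3.
Divide row 2 by 2/3; eliminate column a from the other rows.
Row 1 update in column RHS: 7/3 − (-4/3)·(7/2) = 7.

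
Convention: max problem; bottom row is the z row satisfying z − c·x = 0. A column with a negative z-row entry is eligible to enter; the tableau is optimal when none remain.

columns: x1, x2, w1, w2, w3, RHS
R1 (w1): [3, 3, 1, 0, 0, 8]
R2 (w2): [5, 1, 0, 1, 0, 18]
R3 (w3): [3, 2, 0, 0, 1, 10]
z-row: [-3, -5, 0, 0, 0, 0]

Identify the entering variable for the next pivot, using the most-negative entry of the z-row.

Negative z-row entries: x1: -3, x2: -5.
The most negative is -5 in column x2, so x2 enters.

x2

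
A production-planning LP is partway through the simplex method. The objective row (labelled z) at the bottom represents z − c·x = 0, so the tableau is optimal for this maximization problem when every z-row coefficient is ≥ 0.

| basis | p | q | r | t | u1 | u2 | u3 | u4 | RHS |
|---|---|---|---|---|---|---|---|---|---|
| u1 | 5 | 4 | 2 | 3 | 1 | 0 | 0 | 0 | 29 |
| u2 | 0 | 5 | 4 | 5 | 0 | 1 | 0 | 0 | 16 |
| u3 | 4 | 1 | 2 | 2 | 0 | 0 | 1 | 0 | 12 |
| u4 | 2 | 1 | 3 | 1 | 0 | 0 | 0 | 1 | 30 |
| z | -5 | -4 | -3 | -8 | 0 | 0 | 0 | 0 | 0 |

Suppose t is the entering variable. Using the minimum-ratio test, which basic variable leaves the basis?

Column t entries and ratios — u1: 29/3 = 29/3; u2: 16/5 = 16/5; u3: 12/2 = 6; u4: 30/1 = 30.
Smallest ratio is 16/5 in the row of u2, so u2 leaves.

u2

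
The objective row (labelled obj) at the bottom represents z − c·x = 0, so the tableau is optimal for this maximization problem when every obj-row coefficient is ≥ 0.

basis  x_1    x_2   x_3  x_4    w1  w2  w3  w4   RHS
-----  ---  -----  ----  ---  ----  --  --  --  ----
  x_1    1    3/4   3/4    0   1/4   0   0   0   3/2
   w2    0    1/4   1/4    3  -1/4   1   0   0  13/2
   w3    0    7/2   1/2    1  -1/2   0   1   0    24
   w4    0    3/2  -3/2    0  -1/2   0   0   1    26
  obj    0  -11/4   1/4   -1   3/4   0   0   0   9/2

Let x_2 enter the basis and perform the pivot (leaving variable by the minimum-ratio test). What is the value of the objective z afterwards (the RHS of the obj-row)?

10

Ratio test on column x_2 — row 1: (3/2)/(3/4) = 2; row 2: (13/2)/(1/4) = 26; row 3: 24/(7/2) = 48/7; row 4: 26/(3/2) = 52/3. Minimum is 2 at row 1 (x_1 leaves); pivot element 3/4.
Pivot on row 1; the obj-row RHS becomes 9/2 − (-11/4)·2 = 10.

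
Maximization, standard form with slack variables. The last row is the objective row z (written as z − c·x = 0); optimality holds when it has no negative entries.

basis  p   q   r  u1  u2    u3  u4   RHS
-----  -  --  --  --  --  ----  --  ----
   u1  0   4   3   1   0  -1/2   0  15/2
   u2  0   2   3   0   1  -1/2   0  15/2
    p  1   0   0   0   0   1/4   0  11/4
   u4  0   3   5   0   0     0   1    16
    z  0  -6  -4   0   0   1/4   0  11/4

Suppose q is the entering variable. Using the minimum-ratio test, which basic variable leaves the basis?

u1

Column q entries and ratios — u1: (15/2)/4 = 15/8; u2: (15/2)/2 = 15/4; p: 0 ≤ 0, skip; u4: 16/3 = 16/3.
Smallest ratio is 15/8 in the row of u1, so u1 leaves.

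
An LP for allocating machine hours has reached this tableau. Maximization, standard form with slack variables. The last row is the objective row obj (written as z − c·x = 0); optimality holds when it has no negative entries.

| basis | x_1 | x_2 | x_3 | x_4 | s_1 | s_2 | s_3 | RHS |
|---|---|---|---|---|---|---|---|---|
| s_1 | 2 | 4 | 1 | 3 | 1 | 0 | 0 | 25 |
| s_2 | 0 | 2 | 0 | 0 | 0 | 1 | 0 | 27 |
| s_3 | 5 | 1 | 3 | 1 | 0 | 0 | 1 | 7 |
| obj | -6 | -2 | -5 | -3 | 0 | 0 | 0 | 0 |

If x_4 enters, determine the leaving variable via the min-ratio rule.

s_3

Column x_4 entries and ratios — s_1: 25/3 = 25/3; s_2: 0 ≤ 0, skip; s_3: 7/1 = 7.
Smallest ratio is 7 in the row of s_3, so s_3 leaves.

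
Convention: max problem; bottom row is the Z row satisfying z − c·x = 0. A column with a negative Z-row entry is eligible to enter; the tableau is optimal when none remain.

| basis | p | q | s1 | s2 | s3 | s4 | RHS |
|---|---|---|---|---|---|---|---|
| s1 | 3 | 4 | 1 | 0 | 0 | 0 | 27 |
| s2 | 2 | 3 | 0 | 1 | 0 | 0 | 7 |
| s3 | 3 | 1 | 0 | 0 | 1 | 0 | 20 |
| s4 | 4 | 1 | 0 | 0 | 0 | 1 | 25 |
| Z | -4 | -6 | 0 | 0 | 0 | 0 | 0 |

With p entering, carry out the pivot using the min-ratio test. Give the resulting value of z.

Ratio test on column p — row 1: 27/3 = 9; row 2: 7/2 = 7/2; row 3: 20/3 = 20/3; row 4: 25/4 = 25/4. Minimum is 7/2 at row 2 (s2 leaves); pivot element 2.
Pivot on row 2; the Z-row RHS becomes 0 − (-4)·(7/2) = 14.

14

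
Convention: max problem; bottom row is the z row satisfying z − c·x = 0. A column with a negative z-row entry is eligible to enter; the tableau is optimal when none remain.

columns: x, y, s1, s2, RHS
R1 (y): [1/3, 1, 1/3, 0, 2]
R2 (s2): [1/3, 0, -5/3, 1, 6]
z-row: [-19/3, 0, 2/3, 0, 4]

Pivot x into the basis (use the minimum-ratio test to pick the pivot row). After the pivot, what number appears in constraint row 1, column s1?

1

Ratio test on column x — row 1: 2/(1/3) = 6; row 2: 6/(1/3) = 18. Minimum is 6 at row 1 (y leaves); pivot element 1/3.
Divide row 1 by 1/3; eliminate column x from the other rows.
In the new row 1, the s1 entry is the old entry divided by the pivot: (1/3)/(1/3) = 1.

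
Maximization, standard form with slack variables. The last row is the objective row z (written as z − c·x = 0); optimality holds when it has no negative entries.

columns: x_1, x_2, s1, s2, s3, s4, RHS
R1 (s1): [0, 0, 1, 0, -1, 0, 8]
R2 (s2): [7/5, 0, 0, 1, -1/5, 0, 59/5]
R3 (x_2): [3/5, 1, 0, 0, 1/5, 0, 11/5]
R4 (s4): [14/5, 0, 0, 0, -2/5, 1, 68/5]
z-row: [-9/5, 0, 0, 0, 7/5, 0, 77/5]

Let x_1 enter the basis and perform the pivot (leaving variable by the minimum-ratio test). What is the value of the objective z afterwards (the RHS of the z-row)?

Ratio test on column x_1 — row 1: entry 0 ≤ 0; row 2: (59/5)/(7/5) = 59/7; row 3: (11/5)/(3/5) = 11/3; row 4: (68/5)/(14/5) = 34/7. Minimum is 11/3 at row 3 (x_2 leaves); pivot element 3/5.
Pivot on row 3; the z-row RHS becomes 77/5 − (-9/5)·(11/3) = 22.

22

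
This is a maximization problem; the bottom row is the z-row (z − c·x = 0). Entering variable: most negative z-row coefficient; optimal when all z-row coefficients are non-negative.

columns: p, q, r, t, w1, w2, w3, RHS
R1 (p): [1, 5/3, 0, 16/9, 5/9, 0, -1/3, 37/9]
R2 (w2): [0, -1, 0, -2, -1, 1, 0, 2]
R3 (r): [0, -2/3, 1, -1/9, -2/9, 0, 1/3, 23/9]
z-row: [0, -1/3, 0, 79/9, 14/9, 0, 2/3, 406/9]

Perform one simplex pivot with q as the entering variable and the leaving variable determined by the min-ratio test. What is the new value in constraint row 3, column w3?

Ratio test on column q — row 1: (37/9)/(5/3) = 37/15; row 2: entry -1 ≤ 0; row 3: entry -2/3 ≤ 0. Minimum is 37/15 at row 1 (p leaves); pivot element 5/3.
Divide row 1 by 5/3; eliminate column q from the other rows.
Row 3 update in column w3: 1/3 − (-2/3)·(-1/5) = 1/5.

1/5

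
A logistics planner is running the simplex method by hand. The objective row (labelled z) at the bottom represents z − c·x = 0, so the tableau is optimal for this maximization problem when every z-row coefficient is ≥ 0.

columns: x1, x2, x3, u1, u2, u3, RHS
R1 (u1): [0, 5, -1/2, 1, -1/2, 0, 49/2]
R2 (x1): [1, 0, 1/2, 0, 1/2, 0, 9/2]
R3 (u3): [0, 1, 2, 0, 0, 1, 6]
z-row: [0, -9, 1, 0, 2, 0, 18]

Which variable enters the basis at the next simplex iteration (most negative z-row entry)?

Negative z-row entries: x2: -9.
The most negative is -9 in column x2, so x2 enters.

x2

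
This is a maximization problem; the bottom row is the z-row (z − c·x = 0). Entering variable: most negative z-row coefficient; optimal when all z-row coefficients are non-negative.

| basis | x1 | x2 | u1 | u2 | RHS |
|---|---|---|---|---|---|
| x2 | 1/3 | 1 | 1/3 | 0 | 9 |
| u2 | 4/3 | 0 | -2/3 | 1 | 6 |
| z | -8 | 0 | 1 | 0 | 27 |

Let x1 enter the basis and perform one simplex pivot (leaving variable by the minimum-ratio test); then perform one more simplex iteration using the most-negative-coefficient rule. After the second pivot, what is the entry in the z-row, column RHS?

108

Ratio test on column x1 — row 1: 9/(1/3) = 27; row 2: 6/(4/3) = 9/2. Minimum is 9/2 at row 2 (u2 leaves); pivot element 4/3.
Divide row 2 by 4/3; eliminate column x1 from the other rows.
Second iteration: most negative z-row entry is -3 in column u1, so u1 enters.
Ratio test on column u1 — row 1: (15/2)/(1/2) = 15; row 2: entry -1/2 ≤ 0. Minimum is 15 at row 1 (x2 leaves); pivot element 1/2.
Divide row 1 by 1/2; eliminate column u1 from the other rows.
After both pivots, the entry at the z-row, column RHS is 108.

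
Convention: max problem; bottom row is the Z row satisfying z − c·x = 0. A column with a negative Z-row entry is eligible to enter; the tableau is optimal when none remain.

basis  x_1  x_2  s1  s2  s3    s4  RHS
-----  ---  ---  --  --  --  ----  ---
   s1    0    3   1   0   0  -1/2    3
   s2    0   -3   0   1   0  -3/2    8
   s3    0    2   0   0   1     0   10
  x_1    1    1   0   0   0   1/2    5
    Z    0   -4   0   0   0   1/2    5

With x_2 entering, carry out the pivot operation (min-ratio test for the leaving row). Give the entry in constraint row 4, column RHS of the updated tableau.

Ratio test on column x_2 — row 1: 3/3 = 1; row 2: entry -3 ≤ 0; row 3: 10/2 = 5; row 4: 5/1 = 5. Minimum is 1 at row 1 (s1 leaves); pivot element 3.
Divide row 1 by 3; eliminate column x_2 from the other rows.
Row 4 update in column RHS: 5 − 1·1 = 4.

4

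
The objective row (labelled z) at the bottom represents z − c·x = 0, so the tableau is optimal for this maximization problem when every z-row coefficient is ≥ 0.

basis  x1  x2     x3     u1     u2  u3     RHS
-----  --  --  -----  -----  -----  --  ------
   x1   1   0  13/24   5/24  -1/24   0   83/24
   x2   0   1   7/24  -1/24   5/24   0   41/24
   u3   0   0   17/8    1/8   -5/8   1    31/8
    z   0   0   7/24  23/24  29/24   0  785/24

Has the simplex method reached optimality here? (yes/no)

Every z-row coefficient is ≥ 0, so the tableau is optimal.

yes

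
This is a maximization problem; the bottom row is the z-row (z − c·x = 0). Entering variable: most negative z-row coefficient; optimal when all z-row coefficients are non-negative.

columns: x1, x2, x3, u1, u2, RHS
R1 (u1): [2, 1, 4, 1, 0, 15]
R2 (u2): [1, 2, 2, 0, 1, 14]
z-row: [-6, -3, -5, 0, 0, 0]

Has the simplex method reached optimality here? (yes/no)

The z-row has a negative entry -6 in column x1, so it is not optimal.

no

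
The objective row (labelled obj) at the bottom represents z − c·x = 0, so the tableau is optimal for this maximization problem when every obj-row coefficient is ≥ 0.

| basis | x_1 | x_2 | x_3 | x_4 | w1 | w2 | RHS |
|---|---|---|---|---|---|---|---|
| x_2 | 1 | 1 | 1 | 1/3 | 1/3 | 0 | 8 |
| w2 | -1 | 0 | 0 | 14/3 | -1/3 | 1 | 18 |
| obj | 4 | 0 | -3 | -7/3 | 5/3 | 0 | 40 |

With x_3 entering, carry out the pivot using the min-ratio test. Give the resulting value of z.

64

Ratio test on column x_3 — row 1: 8/1 = 8; row 2: entry 0 ≤ 0. Minimum is 8 at row 1 (x_2 leaves); pivot element 1.
Pivot on row 1; the obj-row RHS becomes 40 − (-3)·8 = 64.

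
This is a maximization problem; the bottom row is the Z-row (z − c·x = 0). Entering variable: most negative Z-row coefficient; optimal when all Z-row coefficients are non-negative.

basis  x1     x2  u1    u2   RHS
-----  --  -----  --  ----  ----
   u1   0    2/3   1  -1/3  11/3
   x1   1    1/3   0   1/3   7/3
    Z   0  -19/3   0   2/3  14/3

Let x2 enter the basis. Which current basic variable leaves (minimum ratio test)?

u1

Column x2 entries and ratios — u1: (11/3)/(2/3) = 11/2; x1: (7/3)/(1/3) = 7.
Smallest ratio is 11/2 in the row of u1, so u1 leaves.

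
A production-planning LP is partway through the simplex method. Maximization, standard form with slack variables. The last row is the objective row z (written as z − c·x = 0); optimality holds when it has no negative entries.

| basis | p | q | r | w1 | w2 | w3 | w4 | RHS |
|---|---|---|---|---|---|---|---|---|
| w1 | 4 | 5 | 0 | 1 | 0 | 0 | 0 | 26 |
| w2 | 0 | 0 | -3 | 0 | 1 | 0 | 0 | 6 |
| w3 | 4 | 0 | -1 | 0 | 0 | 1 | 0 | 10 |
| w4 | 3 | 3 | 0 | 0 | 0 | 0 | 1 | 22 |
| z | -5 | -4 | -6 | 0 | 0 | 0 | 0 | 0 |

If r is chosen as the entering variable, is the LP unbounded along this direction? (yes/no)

yes

Every constraint-row entry in column r is ≤ 0, so increasing r is unbounded.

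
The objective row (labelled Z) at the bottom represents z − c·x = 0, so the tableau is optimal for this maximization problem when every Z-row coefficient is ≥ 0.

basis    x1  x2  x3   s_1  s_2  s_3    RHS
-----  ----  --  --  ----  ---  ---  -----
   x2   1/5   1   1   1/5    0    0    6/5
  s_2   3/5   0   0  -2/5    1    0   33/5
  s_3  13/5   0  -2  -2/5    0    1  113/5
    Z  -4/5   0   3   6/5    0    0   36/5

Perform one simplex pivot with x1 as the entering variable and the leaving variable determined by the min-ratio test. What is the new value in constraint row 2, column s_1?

-1

Ratio test on column x1 — row 1: (6/5)/(1/5) = 6; row 2: (33/5)/(3/5) = 11; row 3: (113/5)/(13/5) = 113/13. Minimum is 6 at row 1 (x2 leaves); pivot element 1/5.
Divide row 1 by 1/5; eliminate column x1 from the other rows.
Row 2 update in column s_1: -2/5 − (3/5)·1 = -1.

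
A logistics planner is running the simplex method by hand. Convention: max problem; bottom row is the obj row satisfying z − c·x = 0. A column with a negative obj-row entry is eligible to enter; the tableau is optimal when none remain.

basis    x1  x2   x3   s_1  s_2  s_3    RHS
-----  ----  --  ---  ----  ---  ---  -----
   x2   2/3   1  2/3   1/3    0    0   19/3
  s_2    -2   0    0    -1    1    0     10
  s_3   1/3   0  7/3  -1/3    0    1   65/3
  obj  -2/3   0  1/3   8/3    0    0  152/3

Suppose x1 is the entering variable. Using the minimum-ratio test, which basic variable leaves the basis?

x2

Column x1 entries and ratios — x2: (19/3)/(2/3) = 19/2; s_2: -2 ≤ 0, skip; s_3: (65/3)/(1/3) = 65.
Smallest ratio is 19/2 in the row of x2, so x2 leaves.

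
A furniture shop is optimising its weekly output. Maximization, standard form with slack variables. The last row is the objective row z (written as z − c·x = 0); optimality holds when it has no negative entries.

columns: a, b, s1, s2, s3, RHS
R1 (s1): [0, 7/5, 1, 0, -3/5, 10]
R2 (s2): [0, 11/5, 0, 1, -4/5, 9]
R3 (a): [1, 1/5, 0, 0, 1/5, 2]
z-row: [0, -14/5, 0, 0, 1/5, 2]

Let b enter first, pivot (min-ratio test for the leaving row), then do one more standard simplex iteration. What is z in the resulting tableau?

Ratio test on column b — row 1: 10/(7/5) = 50/7; row 2: 9/(11/5) = 45/11; row 3: 2/(1/5) = 10. Minimum is 45/11 at row 2 (s2 leaves); pivot element 11/5.
Pivot on row 2; the z-row RHS becomes 2 − (-14/5)·(45/11) = 148/11.
Next entering variable (most negative z-row entry -9/11): s3.
Ratio test on column s3 — row 1: entry -1/11 ≤ 0; row 2: entry -4/11 ≤ 0; row 3: (13/11)/(3/11) = 13/3. Minimum is 13/3 at row 3 (a leaves); pivot element 3/11.
After the second pivot the z-row RHS is 148/11 − (-9/11)·(13/3) = 17.

17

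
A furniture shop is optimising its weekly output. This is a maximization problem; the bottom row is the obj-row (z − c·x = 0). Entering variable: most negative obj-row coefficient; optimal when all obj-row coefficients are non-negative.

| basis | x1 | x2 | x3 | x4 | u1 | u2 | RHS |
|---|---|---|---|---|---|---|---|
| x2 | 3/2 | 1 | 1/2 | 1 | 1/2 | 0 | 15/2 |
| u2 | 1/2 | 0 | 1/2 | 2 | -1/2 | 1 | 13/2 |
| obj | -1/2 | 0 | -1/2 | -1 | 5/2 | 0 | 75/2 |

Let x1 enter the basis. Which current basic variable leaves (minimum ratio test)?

Column x1 entries and ratios — x2: (15/2)/(3/2) = 5; u2: (13/2)/(1/2) = 13.
Smallest ratio is 5 in the row of x2, so x2 leaves.

x2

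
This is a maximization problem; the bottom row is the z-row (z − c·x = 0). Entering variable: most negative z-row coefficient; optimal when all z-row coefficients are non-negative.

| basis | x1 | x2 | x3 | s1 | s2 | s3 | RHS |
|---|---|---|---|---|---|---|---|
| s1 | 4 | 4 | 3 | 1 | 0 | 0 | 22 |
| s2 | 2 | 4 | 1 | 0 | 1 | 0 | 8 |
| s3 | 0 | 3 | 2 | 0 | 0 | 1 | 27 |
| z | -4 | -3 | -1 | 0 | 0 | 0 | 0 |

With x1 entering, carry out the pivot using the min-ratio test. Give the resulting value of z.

16

Ratio test on column x1 — row 1: 22/4 = 11/2; row 2: 8/2 = 4; row 3: entry 0 ≤ 0. Minimum is 4 at row 2 (s2 leaves); pivot element 2.
Pivot on row 2; the z-row RHS becomes 0 − (-4)·4 = 16.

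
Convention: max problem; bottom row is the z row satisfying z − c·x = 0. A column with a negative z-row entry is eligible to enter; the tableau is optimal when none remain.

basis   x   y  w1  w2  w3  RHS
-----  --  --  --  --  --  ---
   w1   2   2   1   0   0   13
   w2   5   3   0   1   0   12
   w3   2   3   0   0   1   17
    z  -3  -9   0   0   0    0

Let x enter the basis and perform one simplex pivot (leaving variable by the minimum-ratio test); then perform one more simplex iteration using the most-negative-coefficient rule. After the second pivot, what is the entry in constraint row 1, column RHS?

Ratio test on column x — row 1: 13/2 = 13/2; row 2: 12/5 = 12/5; row 3: 17/2 = 17/2. Minimum is 12/5 at row 2 (w2 leaves); pivot element 5.
Divide row 2 by 5; eliminate column x from the other rows.
Second iteration: most negative z-row entry is -36/5 in column y, so y enters.
Ratio test on column y — row 1: (41/5)/(4/5) = 41/4; row 2: (12/5)/(3/5) = 4; row 3: (61/5)/(9/5) = 61/9. Minimum is 4 at row 2 (x leaves); pivot element 3/5.
Divide row 2 by 3/5; eliminate column y from the other rows.
After both pivots, the entry at constraint row 1, column RHS is 5.

5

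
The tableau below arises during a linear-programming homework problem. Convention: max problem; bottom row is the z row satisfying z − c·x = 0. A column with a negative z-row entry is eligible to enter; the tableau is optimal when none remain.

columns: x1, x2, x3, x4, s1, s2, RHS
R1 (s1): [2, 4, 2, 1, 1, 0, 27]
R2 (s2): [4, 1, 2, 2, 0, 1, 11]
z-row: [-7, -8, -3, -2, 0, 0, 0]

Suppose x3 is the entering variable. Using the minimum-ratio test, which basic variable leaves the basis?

s2

Column x3 entries and ratios — s1: 27/2 = 27/2; s2: 11/2 = 11/2.
Smallest ratio is 11/2 in the row of s2, so s2 leaves.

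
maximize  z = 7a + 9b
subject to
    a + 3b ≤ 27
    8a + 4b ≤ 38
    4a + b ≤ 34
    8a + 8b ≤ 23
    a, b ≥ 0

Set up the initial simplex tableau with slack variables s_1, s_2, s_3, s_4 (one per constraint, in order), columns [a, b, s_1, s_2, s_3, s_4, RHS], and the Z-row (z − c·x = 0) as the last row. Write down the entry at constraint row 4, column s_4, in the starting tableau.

1

Slack s_4 belongs to constraint 4; its column is the unit vector e_4, so the entry in row 4 is 1.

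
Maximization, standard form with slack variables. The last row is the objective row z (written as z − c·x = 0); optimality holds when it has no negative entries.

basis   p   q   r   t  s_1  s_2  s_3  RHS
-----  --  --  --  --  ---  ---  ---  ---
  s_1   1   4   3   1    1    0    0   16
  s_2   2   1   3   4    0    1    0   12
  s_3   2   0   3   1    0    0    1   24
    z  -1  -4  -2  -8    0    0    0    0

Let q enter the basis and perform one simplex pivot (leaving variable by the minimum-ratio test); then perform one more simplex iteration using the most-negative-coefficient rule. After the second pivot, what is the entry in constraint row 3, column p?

23/15

Ratio test on column q — row 1: 16/4 = 4; row 2: 12/1 = 12; row 3: entry 0 ≤ 0. Minimum is 4 at row 1 (s_1 leaves); pivot element 4.
Divide row 1 by 4; eliminate column q from the other rows.
Second iteration: most negative z-row entry is -7 in column t, so t enters.
Ratio test on column t — row 1: 4/(1/4) = 16; row 2: 8/(15/4) = 32/15; row 3: 24/1 = 24. Minimum is 32/15 at row 2 (s_2 leaves); pivot element 15/4.
Divide row 2 by 15/4; eliminate column t from the other rows.
After both pivots, the entry at constraint row 3, column p is 23/15.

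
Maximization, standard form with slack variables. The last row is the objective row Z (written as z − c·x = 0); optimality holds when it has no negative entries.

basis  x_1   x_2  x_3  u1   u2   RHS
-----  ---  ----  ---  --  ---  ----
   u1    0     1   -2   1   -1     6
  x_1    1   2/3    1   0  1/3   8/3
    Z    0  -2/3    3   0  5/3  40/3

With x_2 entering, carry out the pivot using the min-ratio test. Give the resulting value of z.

Ratio test on column x_2 — row 1: 6/1 = 6; row 2: (8/3)/(2/3) = 4. Minimum is 4 at row 2 (x_1 leaves); pivot element 2/3.
Pivot on row 2; the Z-row RHS becomes 40/3 − (-2/3)·4 = 16.

16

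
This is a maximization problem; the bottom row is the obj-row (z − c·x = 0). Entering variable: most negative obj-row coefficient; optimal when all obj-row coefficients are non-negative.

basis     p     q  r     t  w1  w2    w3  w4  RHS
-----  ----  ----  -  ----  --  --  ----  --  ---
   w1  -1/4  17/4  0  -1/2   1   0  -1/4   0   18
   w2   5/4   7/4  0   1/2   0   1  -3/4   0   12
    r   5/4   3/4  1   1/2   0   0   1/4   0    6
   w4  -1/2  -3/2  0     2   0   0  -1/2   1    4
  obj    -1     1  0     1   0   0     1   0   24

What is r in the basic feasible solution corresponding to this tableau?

r is basic (row 3); its value is the RHS of that row, 6.

6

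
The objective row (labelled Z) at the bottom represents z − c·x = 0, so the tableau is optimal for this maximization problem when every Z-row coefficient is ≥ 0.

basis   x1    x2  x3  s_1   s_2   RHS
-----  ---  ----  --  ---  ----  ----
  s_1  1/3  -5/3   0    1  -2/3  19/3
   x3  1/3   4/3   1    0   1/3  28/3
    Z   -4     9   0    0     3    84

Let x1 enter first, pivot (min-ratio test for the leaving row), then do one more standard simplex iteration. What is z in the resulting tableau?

Ratio test on column x1 — row 1: (19/3)/(1/3) = 19; row 2: (28/3)/(1/3) = 28. Minimum is 19 at row 1 (s_1 leaves); pivot element 1/3.
Pivot on row 1; the Z-row RHS becomes 84 − (-4)·19 = 160.
Next entering variable (most negative Z-row entry -11): x2.
Ratio test on column x2 — row 1: entry -5 ≤ 0; row 2: 3/3 = 1. Minimum is 1 at row 2 (x3 leaves); pivot element 3.
After the second pivot the Z-row RHS is 160 − (-11)·1 = 171.

171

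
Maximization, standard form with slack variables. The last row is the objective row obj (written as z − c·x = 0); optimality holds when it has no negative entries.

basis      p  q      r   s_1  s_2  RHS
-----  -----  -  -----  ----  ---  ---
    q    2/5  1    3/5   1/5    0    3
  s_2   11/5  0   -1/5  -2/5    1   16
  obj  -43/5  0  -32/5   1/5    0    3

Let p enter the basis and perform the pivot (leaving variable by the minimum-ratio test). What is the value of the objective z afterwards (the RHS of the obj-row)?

Ratio test on column p — row 1: 3/(2/5) = 15/2; row 2: 16/(11/5) = 80/11. Minimum is 80/11 at row 2 (s_2 leaves); pivot element 11/5.
Pivot on row 2; the obj-row RHS becomes 3 − (-43/5)·(80/11) = 721/11.

721/11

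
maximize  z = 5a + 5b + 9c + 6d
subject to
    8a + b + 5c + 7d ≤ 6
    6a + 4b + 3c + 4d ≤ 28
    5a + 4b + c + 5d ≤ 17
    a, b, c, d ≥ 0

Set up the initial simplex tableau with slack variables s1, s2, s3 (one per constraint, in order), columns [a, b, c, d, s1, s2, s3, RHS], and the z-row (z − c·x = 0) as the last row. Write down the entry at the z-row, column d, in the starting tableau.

The z-row carries the negated objective coefficients: the d entry is -6.

-6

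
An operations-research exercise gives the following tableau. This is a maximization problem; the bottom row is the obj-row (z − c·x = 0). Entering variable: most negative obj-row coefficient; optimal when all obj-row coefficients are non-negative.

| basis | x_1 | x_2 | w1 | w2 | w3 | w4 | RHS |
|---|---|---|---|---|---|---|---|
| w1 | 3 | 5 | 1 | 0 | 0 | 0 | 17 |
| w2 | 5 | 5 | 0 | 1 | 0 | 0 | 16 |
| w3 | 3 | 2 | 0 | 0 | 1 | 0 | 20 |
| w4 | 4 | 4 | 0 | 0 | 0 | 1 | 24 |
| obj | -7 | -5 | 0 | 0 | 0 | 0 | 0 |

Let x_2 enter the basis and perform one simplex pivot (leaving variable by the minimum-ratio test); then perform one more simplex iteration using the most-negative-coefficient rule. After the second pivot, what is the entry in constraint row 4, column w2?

Ratio test on column x_2 — row 1: 17/5 = 17/5; row 2: 16/5 = 16/5; row 3: 20/2 = 10; row 4: 24/4 = 6. Minimum is 16/5 at row 2 (w2 leaves); pivot element 5.
Divide row 2 by 5; eliminate column x_2 from the other rows.
Second iteration: most negative obj-row entry is -2 in column x_1, so x_1 enters.
Ratio test on column x_1 — row 1: entry -2 ≤ 0; row 2: (16/5)/1 = 16/5; row 3: (68/5)/1 = 68/5; row 4: entry 0 ≤ 0. Minimum is 16/5 at row 2 (x_2 leaves); pivot element 1.
Divide row 2 by 1; eliminate column x_1 from the other rows.
After both pivots, the entry at constraint row 4, column w2 is -4/5.

-4/5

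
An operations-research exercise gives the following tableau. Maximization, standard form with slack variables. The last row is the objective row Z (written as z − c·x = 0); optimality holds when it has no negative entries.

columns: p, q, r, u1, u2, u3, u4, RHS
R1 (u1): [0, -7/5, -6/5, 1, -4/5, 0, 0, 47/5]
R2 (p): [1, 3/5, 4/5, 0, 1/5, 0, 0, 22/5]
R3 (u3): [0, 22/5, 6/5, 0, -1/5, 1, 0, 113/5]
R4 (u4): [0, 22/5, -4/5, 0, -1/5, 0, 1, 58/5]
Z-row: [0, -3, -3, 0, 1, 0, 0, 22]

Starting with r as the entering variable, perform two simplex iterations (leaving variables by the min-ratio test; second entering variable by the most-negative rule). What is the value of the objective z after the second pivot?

Ratio test on column r — row 1: entry -6/5 ≤ 0; row 2: (22/5)/(4/5) = 11/2; row 3: (113/5)/(6/5) = 113/6; row 4: entry -4/5 ≤ 0. Minimum is 11/2 at row 2 (p leaves); pivot element 4/5.
Pivot on row 2; the Z-row RHS becomes 22 − (-3)·(11/2) = 77/2.
Next entering variable (most negative Z-row entry -3/4): q.
Ratio test on column q — row 1: entry -1/2 ≤ 0; row 2: (11/2)/(3/4) = 22/3; row 3: 16/(7/2) = 32/7; row 4: 16/5 = 16/5. Minimum is 16/5 at row 4 (u4 leaves); pivot element 5.
After the second pivot the Z-row RHS is 77/2 − (-3/4)·(16/5) = 409/10.

409/10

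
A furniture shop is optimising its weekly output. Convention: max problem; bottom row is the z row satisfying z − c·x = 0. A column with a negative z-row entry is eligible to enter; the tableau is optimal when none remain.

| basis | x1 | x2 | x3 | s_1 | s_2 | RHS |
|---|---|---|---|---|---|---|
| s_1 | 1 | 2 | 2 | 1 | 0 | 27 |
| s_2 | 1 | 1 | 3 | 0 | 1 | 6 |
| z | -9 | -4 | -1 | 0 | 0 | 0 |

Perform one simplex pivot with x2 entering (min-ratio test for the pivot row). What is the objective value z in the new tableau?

Ratio test on column x2 — row 1: 27/2 = 27/2; row 2: 6/1 = 6. Minimum is 6 at row 2 (s_2 leaves); pivot element 1.
Pivot on row 2; the z-row RHS becomes 0 − (-4)·6 = 24.

24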